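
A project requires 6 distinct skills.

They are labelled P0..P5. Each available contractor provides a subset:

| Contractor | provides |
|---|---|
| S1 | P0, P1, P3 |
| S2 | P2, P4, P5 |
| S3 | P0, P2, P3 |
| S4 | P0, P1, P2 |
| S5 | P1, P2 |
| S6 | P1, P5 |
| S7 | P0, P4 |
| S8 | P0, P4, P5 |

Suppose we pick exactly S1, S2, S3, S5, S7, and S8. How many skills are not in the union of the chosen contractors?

0

Union of S1, S2, S3, S5, S7, S8 = {P0, P1, P2, P3, P4, P5} — that's every skill, so 0 are uncovered.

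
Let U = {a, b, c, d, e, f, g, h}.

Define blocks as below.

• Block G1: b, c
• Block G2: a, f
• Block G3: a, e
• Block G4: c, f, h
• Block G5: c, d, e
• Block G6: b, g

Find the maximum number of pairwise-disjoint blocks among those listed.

G2, G5, G6 are pairwise disjoint (G2={a,f}; G5={c,d,e}; G6={b,g}).
Every remaining block overlaps one of these, and no 4 of the listed blocks are pairwise disjoint, so 3 is the maximum.

3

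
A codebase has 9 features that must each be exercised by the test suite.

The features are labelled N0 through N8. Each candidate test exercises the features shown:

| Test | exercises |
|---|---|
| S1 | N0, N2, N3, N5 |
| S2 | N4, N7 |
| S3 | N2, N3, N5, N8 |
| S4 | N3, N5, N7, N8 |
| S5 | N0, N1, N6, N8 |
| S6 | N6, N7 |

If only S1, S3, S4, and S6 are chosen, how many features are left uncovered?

2

Union of S1, S3, S4, S6 = {N0, N2, N3, N5, N6, N7, N8}.
Not covered: N1, N4 — 2 features.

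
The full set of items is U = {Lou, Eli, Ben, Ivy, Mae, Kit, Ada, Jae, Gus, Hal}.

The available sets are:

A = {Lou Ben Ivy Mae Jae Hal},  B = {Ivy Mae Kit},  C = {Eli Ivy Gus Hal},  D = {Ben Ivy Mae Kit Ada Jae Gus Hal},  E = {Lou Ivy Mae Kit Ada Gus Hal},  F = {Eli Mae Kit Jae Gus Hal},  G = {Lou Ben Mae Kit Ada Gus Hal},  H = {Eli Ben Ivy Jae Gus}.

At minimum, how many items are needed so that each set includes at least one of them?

2

T = {Mae, Gus} meets every set (each contains at least one member of T), and |T| = 2.
No single item lies in every set, so at least 2 are needed and 2 is optimal.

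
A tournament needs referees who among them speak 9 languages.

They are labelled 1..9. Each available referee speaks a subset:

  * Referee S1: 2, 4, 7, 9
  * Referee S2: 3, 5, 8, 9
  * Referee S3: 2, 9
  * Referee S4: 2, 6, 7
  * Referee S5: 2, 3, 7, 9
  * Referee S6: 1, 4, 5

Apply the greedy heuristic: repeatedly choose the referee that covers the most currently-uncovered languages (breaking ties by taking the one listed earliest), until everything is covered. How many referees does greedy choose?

4

Greedy: pick S1 (covers 4 new) → pick S2 (covers 3 new) → pick S4 (covers 1 new) → pick S6 (covers 1 new). Total picks: 4.
(The true minimum cover uses only 3 referees, so greedy is not optimal here.)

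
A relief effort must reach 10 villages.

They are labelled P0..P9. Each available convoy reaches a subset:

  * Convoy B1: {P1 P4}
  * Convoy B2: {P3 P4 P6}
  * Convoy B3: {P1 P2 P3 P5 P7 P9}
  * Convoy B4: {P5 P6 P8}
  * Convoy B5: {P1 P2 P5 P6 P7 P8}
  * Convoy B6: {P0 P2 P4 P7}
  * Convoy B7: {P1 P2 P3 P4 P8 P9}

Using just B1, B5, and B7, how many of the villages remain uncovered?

1

Union of B1, B5, B7 = {P1, P2, P3, P4, P5, P6, P7, P8, P9}.
Not covered: P0 — 1 village.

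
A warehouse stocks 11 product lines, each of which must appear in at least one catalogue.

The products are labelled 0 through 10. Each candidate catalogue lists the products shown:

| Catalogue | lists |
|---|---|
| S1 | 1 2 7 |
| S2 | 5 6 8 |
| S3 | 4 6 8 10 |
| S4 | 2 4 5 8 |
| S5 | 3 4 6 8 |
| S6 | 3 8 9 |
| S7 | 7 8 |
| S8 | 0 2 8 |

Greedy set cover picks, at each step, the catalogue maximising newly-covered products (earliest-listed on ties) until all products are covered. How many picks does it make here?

Greedy: pick S3 (covers 4 new) → pick S1 (covers 3 new) → pick S6 (covers 2 new) → pick S2 (covers 1 new) → pick S8 (covers 1 new). Total picks: 5.

5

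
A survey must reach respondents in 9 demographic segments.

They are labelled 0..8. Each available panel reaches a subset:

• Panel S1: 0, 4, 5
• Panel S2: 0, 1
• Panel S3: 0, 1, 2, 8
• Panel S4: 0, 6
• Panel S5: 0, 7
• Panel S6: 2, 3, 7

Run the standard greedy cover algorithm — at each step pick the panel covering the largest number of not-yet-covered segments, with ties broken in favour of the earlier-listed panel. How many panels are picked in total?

Greedy: pick S3 (covers 4 new) → pick S1 (covers 2 new) → pick S6 (covers 2 new) → pick S4 (covers 1 new). Total picks: 4.

4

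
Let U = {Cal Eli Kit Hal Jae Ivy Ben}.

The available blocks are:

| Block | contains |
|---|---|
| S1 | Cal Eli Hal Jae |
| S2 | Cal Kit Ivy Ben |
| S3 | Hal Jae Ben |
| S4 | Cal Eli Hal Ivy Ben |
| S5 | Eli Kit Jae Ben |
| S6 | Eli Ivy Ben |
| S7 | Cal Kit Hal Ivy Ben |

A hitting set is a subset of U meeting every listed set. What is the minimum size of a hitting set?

2

The 2 items {Hal, Ben} hit every block.
No single item lies in every block, so at least 2 are needed and 2 is optimal.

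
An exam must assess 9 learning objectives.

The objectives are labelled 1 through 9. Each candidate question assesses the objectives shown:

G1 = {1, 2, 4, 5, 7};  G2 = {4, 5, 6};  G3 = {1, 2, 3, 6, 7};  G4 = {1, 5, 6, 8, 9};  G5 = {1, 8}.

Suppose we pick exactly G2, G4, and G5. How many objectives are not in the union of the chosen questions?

3

Union of G2, G4, G5 = {1, 4, 5, 6, 8, 9}.
Not covered: 2, 3, 7 — 3 objectives.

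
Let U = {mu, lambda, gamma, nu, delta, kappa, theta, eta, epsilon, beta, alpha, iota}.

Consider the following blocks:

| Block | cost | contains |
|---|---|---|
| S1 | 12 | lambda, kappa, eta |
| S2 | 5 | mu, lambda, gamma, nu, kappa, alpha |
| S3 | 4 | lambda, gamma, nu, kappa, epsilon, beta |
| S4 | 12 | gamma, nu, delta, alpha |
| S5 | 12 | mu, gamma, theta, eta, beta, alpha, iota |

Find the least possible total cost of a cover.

S3, S4, S5 together cover every element (S3 ∪ S4 ∪ S5 = {mu, lambda, gamma, nu, delta, kappa, theta, eta, epsilon, beta, alpha, iota}); total cost 4 + 12 + 12 = 28.
No covering selection has total cost below 28.

28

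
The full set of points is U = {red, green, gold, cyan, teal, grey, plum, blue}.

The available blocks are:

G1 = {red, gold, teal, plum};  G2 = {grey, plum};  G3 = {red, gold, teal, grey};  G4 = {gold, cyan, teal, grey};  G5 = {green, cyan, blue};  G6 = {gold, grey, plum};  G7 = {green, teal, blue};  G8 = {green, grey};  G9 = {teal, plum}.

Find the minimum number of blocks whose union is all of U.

3

Take {G3, G5, G6}. Their union is {red, green, gold, cyan, teal, grey, plum, blue}, which is all 8 points.
No 2 of the 9 blocks cover everything (all 36 combinations miss at least one point), so 3 is optimal.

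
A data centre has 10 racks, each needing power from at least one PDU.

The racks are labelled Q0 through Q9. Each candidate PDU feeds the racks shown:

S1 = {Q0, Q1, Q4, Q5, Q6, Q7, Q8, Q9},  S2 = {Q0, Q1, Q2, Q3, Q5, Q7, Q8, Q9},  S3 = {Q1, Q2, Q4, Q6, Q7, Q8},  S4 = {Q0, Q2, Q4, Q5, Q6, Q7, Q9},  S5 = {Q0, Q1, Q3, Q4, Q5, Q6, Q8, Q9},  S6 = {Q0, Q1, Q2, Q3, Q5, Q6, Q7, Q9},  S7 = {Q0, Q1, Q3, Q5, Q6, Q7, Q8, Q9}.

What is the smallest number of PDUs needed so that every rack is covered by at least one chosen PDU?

S3 and S5 together: S3 ∪ S5 = {Q0, Q1, Q2, Q3, Q4, Q5, Q6, Q7, Q8, Q9} — every rack is covered.
No single PDU has all 10 racks (the largest, S1, has 8), so 2 is optimal.

2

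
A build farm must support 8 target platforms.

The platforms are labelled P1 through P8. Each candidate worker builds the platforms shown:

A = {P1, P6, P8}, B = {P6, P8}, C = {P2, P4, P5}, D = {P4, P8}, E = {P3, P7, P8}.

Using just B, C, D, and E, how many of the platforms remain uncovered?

1

Union of B, C, D, E = {P2, P3, P4, P5, P6, P7, P8}.
Not covered: P1 — 1 platform.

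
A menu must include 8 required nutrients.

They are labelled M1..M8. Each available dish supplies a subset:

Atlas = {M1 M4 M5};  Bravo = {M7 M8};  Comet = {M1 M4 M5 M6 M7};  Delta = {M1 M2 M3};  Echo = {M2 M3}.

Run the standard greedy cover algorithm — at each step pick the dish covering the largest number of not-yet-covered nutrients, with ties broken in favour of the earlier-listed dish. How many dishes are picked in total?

Greedy: pick Comet (covers 5 new) → pick Delta (covers 2 new) → pick Bravo (covers 1 new). Total picks: 3.

3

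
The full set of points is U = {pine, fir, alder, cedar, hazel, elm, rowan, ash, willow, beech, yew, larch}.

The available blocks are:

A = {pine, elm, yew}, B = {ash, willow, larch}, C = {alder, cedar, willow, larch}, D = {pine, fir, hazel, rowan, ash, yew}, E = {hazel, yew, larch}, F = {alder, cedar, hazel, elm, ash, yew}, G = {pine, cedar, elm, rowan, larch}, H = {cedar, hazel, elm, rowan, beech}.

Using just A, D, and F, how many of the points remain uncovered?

Union of A, D, F = {pine, fir, alder, cedar, hazel, elm, rowan, ash, yew}.
Not covered: willow, beech, larch — 3 points.

3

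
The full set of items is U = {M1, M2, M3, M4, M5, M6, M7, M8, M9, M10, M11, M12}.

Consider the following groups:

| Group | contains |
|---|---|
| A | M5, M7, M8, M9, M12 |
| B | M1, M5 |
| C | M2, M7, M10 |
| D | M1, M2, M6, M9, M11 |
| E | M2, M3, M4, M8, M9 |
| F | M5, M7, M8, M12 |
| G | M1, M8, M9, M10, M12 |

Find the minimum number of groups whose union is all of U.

C, D, E, and F cover everything between them: the union {M1, M2, M3, M4, M5, M6, M7, M8, M9, M10, M11, M12} is all of U.
Only E contains M3, so E is forced; the remaining 7 items need at least 3 more groups (each remaining group adds at most 3) — so at least 4 groups are needed, and 4 is optimal.

4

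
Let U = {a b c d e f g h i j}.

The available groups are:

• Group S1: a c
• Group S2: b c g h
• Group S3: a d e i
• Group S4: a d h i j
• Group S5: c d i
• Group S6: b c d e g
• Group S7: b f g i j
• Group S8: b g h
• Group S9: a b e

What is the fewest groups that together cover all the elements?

Take {S4, S6, S7}. Their union is {a, b, c, d, e, f, g, h, i, j}, which is all 10 elements.
Only S7 contains f, so S7 is forced; the remaining 5 elements need at least 2 more groups (each remaining group adds at most 3) — so at least 3 groups are needed, and 3 is optimal.

3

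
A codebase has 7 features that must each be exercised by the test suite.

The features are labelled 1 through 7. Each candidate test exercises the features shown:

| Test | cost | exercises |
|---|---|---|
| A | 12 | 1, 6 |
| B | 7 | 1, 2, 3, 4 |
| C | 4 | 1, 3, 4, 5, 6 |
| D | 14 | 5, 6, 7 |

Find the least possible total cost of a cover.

B, D together cover every feature (B ∪ D = {1, 2, 3, 4, 5, 6, 7}); total cost 7 + 14 = 21.
The greedy pick C, B, D costs 25; no covering selection beats 21.

21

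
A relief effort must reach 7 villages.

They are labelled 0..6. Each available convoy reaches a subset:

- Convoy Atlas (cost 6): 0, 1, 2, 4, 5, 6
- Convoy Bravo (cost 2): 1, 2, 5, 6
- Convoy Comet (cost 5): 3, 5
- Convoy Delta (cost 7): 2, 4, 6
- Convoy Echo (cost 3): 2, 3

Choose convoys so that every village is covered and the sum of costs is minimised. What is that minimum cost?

Atlas, Echo together cover every village (Atlas ∪ Echo = {0, 1, 2, 3, 4, 5, 6}); total cost 6 + 3 = 9.
The greedy pick Bravo, Atlas, Echo costs 11; no covering selection beats 9.

9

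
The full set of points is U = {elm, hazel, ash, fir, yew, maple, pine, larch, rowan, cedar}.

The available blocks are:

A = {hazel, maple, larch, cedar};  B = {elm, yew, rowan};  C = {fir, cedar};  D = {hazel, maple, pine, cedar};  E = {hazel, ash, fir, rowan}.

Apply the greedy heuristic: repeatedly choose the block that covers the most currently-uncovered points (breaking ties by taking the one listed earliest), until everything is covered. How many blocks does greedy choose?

4

Greedy: pick A (covers 4 new) → pick B (covers 3 new) → pick E (covers 2 new) → pick D (covers 1 new). Total picks: 4.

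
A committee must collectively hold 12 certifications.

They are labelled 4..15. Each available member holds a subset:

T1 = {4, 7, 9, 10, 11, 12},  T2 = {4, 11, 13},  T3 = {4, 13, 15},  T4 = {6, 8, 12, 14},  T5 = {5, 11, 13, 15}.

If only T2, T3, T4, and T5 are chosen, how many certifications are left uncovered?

Union of T2, T3, T4, T5 = {4, 5, 6, 8, 11, 12, 13, 14, 15}.
Not covered: 7, 9, 10 — 3 certifications.

3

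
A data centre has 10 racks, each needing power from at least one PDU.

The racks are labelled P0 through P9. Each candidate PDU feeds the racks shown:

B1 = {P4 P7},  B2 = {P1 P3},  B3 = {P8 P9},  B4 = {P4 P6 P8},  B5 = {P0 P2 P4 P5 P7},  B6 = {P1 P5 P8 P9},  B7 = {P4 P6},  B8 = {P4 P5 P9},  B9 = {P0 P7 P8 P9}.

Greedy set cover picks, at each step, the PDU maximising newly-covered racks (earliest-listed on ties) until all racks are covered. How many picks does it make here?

4

Greedy: pick B5 (covers 5 new) → pick B6 (covers 3 new) → pick B2 (covers 1 new) → pick B4 (covers 1 new). Total picks: 4.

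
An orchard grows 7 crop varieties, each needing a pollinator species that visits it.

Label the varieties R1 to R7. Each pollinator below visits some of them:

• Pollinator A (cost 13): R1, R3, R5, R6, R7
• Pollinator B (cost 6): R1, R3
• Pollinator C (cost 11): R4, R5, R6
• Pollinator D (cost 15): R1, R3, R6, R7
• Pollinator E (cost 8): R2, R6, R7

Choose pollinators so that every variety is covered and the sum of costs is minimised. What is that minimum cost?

25

B, C, E together cover every variety (B ∪ C ∪ E = {R1, R2, R3, R4, R5, R6, R7}); total cost 6 + 11 + 8 = 25.
The greedy pick A, E, C costs 32; no covering selection beats 25.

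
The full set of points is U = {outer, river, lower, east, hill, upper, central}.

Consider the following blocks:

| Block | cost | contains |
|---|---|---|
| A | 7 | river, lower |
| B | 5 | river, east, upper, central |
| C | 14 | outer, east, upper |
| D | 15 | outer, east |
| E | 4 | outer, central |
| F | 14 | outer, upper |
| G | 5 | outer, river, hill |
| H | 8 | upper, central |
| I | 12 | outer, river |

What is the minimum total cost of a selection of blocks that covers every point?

A, B, G together cover every point (A ∪ B ∪ G = {outer, river, lower, east, hill, upper, central}); total cost 7 + 5 + 5 = 17.
No covering selection has total cost below 17.

17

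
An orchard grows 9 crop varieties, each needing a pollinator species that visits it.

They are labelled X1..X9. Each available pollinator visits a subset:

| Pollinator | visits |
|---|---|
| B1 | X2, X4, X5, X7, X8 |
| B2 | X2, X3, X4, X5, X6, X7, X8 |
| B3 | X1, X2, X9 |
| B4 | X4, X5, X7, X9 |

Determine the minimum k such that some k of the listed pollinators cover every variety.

Take {B2, B3}. Their union is {X1, X2, X3, X4, X5, X6, X7, X8, X9}, which is all 9 varieties.
No single pollinator has all 9 varieties (the largest, B2, has 7), so 2 is optimal.

2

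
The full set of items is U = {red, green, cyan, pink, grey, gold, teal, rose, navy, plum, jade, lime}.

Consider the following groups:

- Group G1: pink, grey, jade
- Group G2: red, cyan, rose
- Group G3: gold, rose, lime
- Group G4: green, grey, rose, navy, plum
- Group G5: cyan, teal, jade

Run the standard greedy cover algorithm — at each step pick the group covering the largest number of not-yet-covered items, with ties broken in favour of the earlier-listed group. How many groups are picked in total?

Greedy: pick G4 (covers 5 new) → pick G5 (covers 3 new) → pick G3 (covers 2 new) → pick G1 (covers 1 new) → pick G2 (covers 1 new). Total picks: 5.

5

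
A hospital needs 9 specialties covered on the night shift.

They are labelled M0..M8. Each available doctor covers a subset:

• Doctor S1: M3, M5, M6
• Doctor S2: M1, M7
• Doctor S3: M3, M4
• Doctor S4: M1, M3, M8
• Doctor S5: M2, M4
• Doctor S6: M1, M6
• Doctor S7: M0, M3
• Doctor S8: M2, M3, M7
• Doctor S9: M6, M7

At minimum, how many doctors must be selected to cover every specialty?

5

Take {S1, S3, S4, S7, S8}. Their union is {M0, M1, M2, M3, M4, M5, M6, M7, M8}, which is all 9 specialties.
Only S7 contains M0, so S7 is forced; the remaining 7 specialties need at least 4 more doctors (each remaining doctor adds at most 2) — so at least 5 doctors are needed, and 5 is optimal.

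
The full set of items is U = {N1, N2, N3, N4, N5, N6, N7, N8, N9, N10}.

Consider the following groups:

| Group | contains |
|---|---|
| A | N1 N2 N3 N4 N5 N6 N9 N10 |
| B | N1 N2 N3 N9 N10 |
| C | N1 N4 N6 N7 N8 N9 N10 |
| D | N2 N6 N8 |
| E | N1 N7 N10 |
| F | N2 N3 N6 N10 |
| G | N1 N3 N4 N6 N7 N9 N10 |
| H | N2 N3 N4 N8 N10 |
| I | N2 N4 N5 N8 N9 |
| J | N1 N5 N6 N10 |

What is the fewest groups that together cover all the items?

Take {A, C}. Their union is {N1, N2, N3, N4, N5, N6, N7, N8, N9, N10}, which is all 10 items.
No single group has all 10 items (the largest, A, has 8), so 2 is optimal.

2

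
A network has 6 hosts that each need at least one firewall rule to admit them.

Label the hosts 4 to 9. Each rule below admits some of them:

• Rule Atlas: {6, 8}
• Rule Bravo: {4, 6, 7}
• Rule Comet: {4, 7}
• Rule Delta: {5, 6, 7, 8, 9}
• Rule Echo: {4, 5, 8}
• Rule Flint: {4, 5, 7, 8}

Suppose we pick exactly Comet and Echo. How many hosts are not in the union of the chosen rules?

Union of Comet, Echo = {4, 5, 7, 8}.
Not covered: 6, 9 — 2 hosts.

2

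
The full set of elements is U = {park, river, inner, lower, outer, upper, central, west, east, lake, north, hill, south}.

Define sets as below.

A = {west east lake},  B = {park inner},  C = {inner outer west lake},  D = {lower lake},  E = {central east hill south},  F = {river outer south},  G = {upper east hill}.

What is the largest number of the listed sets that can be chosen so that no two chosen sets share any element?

4

B, D, F, G are pairwise disjoint (B={park,inner}; D={lower,lake}; F={river,outer,south}; G={upper,east,hill}).
Every remaining set overlaps one of these, and no 5 of the listed sets are pairwise disjoint, so 4 is the maximum.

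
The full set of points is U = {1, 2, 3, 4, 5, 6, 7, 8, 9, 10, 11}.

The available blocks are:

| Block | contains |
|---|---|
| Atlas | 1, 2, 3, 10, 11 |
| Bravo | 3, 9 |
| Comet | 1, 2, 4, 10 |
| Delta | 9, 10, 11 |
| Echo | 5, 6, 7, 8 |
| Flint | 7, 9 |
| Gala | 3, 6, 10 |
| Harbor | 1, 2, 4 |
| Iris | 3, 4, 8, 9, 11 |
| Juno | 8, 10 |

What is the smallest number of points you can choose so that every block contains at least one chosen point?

4

H = {1, 6, 8, 9} meets every block (each contains at least one member of H), and |H| = 4.
No choice of 3 points meets every block, so 4 is the minimum.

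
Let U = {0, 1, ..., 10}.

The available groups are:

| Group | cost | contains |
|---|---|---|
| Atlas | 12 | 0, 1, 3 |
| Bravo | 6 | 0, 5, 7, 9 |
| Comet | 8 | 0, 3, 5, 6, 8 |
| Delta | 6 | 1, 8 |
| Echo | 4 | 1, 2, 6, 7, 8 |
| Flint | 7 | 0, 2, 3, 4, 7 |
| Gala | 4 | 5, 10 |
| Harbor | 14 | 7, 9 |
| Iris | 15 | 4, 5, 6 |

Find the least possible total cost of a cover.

21

Bravo, Echo, Flint, Gala together cover every point (Bravo ∪ Echo ∪ Flint ∪ Gala = {0, 1, 2, 3, 4, 5, 6, 7, 8, 9, 10}); total cost 6 + 4 + 7 + 4 = 21.
No covering selection has total cost below 21.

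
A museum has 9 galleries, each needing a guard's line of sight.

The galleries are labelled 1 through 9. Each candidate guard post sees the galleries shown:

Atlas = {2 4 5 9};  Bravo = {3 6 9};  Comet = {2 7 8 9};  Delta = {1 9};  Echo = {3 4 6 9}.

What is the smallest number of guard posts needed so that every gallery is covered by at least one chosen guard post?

Take {Atlas, Bravo, Comet, Delta}. Their union is {1, 2, 3, 4, 5, 6, 7, 8, 9}, which is all 9 galleries.
Only Delta contains 1, so Delta is forced; the remaining 7 galleries need at least 3 more guard posts (each remaining guard post adds at most 3) — so at least 4 guard posts are needed, and 4 is optimal.

4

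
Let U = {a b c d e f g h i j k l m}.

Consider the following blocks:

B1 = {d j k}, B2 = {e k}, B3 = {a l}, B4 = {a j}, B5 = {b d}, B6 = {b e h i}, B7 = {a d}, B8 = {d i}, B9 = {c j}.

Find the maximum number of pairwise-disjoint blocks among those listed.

4

B2, B3, B5, B9 are pairwise disjoint (B2={e,k}; B3={a,l}; B5={b,d}; B9={c,j}).
Every remaining block overlaps one of these, and no 5 of the listed blocks are pairwise disjoint, so 4 is the maximum.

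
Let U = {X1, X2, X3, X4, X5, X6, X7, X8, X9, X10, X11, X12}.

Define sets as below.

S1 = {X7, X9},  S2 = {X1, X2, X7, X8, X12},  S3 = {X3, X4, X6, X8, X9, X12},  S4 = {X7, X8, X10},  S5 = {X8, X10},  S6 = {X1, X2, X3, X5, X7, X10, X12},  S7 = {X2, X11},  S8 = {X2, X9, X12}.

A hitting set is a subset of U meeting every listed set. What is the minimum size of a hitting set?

3

Take H = {X2, X9, X10}. Each listed set contains at least one of these, so H is a hitting set of size 3.
The sets S1, S5, S7 are pairwise disjoint, so any hitting set needs a separate point for each — at least 3. Hence 3 is optimal.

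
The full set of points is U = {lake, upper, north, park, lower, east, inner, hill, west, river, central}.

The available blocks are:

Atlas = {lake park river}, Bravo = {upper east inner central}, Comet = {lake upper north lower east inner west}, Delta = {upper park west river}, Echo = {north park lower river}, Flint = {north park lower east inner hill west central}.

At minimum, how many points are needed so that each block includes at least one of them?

The 2 points {park, east} hit every block.
The blocks Atlas, Bravo are pairwise disjoint, so any hitting set needs a separate point for each — at least 2. Hence 2 is optimal.

2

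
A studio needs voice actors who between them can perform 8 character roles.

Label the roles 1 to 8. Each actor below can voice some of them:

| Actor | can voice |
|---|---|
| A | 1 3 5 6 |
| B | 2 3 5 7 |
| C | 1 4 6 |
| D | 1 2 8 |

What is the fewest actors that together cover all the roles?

Take {B, C, D}. Their union is {1, 2, 3, 4, 5, 6, 7, 8}, which is all 8 roles.
Only C contains 4, so C is forced; the remaining 5 roles need at least 2 more actors (each remaining actor adds at most 4) — so at least 3 actors are needed, and 3 is optimal.

3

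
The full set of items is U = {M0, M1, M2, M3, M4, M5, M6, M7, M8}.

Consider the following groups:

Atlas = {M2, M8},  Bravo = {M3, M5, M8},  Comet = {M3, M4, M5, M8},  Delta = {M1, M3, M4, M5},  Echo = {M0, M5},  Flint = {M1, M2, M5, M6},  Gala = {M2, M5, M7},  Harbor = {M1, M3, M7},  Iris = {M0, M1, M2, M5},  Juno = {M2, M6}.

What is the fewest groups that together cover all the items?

Comet and Echo and Flint and Harbor together: Comet ∪ Echo ∪ Flint ∪ Harbor = {M0, M1, M2, M3, M4, M5, M6, M7, M8} — every item is covered.
No 3 of the 10 groups cover everything (all 120 combinations miss at least one item), so 4 is optimal.

4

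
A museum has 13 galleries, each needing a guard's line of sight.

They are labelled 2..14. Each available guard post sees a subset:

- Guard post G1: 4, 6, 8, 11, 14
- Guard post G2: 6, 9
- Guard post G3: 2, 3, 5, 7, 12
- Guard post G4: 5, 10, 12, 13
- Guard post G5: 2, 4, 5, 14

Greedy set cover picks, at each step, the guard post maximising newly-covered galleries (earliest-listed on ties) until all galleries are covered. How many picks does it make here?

4

Greedy: pick G1 (covers 5 new) → pick G3 (covers 5 new) → pick G4 (covers 2 new) → pick G2 (covers 1 new). Total picks: 4.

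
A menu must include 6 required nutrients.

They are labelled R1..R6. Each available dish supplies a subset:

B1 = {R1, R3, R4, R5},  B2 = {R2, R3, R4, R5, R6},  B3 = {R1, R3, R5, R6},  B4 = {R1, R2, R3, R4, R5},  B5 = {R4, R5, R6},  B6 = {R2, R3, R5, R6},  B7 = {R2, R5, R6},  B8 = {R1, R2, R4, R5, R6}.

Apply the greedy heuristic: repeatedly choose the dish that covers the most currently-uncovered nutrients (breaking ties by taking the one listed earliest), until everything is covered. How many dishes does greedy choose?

2

Greedy: pick B2 (covers 5 new) → pick B1 (covers 1 new). Total picks: 2.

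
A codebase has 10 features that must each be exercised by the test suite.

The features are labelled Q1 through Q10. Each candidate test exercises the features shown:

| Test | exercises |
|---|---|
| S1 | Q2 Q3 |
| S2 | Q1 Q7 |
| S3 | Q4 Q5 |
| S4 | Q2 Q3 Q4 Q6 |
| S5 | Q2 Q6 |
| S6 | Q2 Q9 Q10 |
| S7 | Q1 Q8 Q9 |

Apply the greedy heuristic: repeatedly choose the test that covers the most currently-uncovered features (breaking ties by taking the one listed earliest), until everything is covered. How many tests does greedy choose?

5

Greedy: pick S4 (covers 4 new) → pick S7 (covers 3 new) → pick S2 (covers 1 new) → pick S3 (covers 1 new) → pick S6 (covers 1 new). Total picks: 5.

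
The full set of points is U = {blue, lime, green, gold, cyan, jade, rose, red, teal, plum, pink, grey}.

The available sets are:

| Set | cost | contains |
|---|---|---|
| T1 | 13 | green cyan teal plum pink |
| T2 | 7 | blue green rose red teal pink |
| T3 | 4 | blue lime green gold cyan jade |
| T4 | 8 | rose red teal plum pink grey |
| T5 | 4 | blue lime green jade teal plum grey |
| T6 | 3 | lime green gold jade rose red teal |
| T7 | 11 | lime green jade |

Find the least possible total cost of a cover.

12

T3, T4 together cover every point (T3 ∪ T4 = {blue, lime, green, gold, cyan, jade, rose, red, teal, plum, pink, grey}); total cost 4 + 8 = 12.
The greedy pick T6, T5, T3, T2 costs 18; no covering selection beats 12.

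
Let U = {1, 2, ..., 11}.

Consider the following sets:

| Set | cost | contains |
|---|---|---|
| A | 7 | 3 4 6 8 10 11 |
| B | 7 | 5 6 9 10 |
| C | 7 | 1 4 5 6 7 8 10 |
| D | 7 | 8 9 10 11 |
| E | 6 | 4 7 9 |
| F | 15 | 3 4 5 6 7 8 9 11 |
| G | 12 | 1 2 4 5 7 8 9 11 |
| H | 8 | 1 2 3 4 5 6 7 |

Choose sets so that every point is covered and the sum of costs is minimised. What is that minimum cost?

15

D, H together cover every point (D ∪ H = {1, 2, 3, 4, 5, 6, 7, 8, 9, 10, 11}); total cost 7 + 8 = 15.
The greedy pick C, A, E, H costs 28; no covering selection beats 15.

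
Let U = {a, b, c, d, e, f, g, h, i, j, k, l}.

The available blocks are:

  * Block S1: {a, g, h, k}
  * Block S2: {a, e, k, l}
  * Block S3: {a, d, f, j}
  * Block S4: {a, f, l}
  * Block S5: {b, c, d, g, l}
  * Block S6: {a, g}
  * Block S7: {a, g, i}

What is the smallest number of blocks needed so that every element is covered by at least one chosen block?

S1, S2, S3, S5, and S7 cover everything between them: the union {a, b, c, d, e, f, g, h, i, j, k, l} is all of U.
No 4 of the 7 blocks cover everything (all 35 combinations miss at least one element), so 5 is optimal.

5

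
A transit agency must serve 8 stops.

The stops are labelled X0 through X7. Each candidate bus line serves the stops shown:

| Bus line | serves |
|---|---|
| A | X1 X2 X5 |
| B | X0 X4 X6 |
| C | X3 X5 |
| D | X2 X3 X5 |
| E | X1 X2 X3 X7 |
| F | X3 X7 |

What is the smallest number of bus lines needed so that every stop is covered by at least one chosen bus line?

3

Take {A, B, E}. Their union is {X0, X1, X2, X3, X4, X5, X6, X7}, which is all 8 stops.
Only B contains X0, so B is forced; the remaining 5 stops need at least 2 more bus lines (each remaining bus line adds at most 4) — so at least 3 bus lines are needed, and 3 is optimal.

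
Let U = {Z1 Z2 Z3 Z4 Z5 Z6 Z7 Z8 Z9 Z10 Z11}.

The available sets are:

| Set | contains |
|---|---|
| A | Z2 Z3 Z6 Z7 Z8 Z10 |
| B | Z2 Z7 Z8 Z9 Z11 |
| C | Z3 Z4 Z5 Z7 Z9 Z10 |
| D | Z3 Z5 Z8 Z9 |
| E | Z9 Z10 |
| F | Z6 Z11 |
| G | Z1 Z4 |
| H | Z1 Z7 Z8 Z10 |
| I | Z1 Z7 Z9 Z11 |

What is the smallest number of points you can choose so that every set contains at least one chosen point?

The 3 points {Z1, Z6, Z9} hit every set.
The sets D, F, G are pairwise disjoint, so any hitting set needs a separate point for each — at least 3. Hence 3 is optimal.

3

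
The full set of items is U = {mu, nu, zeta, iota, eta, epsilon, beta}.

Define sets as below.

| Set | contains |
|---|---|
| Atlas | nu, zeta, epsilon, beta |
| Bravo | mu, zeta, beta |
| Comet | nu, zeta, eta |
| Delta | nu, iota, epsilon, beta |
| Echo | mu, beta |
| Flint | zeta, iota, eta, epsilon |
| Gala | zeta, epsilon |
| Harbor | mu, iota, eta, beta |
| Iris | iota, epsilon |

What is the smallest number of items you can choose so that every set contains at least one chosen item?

The 3 items {mu, zeta, iota} hit every set.
The sets Comet, Echo, Iris are pairwise disjoint, so any hitting set needs a separate item for each — at least 3. Hence 3 is optimal.

3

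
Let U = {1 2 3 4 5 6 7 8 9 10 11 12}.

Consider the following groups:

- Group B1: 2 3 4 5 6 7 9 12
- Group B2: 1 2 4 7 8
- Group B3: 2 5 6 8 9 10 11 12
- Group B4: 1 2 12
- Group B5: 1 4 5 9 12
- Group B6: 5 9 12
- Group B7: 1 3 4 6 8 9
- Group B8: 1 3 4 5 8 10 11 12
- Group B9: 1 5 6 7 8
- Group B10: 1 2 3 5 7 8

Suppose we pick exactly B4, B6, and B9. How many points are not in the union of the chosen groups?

4

Union of B4, B6, B9 = {1, 2, 5, 6, 7, 8, 9, 12}.
Not covered: 3, 4, 10, 11 — 4 points.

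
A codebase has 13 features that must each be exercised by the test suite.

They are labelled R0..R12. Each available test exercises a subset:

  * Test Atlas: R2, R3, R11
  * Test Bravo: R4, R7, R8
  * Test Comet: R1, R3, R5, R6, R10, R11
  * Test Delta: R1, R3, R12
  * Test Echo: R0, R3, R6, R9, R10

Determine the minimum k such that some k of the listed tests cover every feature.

5

Atlas and Bravo and Comet and Delta and Echo together: Atlas ∪ Bravo ∪ Comet ∪ Delta ∪ Echo = {R0, R1, R2, R3, R4, R5, R6, R7, R8, R9, R10, R11, R12} — every feature is covered.
No 4 of the 5 tests cover everything (all 5 combinations miss at least one feature), so 5 is optimal.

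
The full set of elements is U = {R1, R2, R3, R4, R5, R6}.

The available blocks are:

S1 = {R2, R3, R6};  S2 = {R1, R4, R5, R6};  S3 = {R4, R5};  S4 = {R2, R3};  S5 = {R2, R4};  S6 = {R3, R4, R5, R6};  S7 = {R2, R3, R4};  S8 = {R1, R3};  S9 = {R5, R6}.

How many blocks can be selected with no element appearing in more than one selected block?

3

S5, S8, S9 are pairwise disjoint (S5={R2,R4}; S8={R1,R3}; S9={R5,R6}).
Every remaining block overlaps one of these, and no 4 of the listed blocks are pairwise disjoint, so 3 is the maximum.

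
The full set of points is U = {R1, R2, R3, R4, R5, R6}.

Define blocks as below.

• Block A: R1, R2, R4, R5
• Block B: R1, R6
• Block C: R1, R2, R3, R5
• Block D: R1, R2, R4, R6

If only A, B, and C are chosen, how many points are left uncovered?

Union of A, B, C = {R1, R2, R3, R4, R5, R6} — that's every point, so 0 are uncovered.

0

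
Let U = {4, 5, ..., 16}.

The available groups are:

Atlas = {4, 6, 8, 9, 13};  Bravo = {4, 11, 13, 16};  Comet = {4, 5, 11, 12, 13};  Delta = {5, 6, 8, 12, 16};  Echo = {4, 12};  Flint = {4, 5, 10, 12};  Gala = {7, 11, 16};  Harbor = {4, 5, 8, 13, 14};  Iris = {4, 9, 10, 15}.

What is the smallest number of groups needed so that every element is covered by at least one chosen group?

4

Take {Delta, Gala, Harbor, Iris}. Their union is {4, 5, 6, 7, 8, 9, 10, 11, 12, 13, 14, 15, 16}, which is all 13 elements.
Only Harbor contains 14, so Harbor is forced; the remaining 8 elements need at least 3 more groups (each remaining group adds at most 3) — so at least 4 groups are needed, and 4 is optimal.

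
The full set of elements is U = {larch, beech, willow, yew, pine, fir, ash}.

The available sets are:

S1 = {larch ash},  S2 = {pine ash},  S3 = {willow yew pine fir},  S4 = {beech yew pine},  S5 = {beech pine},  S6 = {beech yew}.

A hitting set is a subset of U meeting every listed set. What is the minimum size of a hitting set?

The 3 elements {beech, pine, ash} hit every set.
No choice of 2 elements meets every set, so 3 is the minimum.

3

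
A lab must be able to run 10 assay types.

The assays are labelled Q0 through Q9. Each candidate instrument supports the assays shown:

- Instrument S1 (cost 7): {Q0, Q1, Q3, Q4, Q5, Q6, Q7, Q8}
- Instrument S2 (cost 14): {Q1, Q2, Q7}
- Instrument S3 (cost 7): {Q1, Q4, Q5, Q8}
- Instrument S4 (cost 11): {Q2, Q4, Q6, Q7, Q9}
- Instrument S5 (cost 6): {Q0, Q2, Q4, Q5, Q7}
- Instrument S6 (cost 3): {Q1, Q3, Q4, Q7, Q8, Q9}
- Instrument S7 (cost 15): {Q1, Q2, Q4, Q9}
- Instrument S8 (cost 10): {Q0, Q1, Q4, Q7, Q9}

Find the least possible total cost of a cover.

16

S1, S5, S6 together cover every assay (S1 ∪ S5 ∪ S6 = {Q0, Q1, Q2, Q3, Q4, Q5, Q6, Q7, Q8, Q9}); total cost 7 + 6 + 3 = 16.
No covering selection has total cost below 16.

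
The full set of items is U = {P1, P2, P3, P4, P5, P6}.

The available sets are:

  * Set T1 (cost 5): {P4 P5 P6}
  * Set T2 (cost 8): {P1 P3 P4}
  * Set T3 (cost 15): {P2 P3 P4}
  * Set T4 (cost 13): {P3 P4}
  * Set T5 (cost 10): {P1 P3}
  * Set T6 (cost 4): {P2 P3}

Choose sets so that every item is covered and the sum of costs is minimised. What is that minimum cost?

T1, T2, T6 together cover every item (T1 ∪ T2 ∪ T6 = {P1, P2, P3, P4, P5, P6}); total cost 5 + 8 + 4 = 17.
No covering selection has total cost below 17.

17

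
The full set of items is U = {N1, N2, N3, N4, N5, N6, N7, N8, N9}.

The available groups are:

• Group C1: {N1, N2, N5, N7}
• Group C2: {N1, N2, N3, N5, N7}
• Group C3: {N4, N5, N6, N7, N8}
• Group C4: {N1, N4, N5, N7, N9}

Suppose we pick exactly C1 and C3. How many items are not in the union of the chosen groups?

Union of C1, C3 = {N1, N2, N4, N5, N6, N7, N8}.
Not covered: N3, N9 — 2 items.

2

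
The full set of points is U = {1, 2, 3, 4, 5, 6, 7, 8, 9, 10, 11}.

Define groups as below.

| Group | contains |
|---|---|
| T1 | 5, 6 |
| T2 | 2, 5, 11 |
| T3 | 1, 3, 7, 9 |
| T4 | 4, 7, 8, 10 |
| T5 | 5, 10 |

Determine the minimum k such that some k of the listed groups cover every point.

T1, T2, T3, and T4 cover everything between them: the union {1, 2, 3, 4, 5, 6, 7, 8, 9, 10, 11} is all of U.
Only T3 contains 1, so T3 is forced; the remaining 7 points need at least 3 more groups (each remaining group adds at most 3) — so at least 4 groups are needed, and 4 is optimal.

4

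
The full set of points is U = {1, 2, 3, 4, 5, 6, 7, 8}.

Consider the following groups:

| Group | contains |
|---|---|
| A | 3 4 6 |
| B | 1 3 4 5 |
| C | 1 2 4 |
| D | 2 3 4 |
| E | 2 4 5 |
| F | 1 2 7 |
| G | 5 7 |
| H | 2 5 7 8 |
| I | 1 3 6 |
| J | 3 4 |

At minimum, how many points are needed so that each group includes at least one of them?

T = {1, 4, 5} meets every group (each contains at least one member of T), and |T| = 3.
No choice of 2 points meets every group, so 3 is the minimum.

3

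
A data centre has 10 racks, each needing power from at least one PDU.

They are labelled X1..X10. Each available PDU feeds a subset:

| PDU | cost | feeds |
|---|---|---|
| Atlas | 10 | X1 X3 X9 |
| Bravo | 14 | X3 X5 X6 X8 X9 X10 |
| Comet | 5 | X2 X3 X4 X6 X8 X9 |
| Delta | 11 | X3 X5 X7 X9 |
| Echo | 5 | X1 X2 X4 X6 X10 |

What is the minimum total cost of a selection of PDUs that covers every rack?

21

Comet, Delta, Echo together cover every rack (Comet ∪ Delta ∪ Echo = {X1, X2, X3, X4, X5, X6, X7, X8, X9, X10}); total cost 5 + 11 + 5 = 21.
No covering selection has total cost below 21.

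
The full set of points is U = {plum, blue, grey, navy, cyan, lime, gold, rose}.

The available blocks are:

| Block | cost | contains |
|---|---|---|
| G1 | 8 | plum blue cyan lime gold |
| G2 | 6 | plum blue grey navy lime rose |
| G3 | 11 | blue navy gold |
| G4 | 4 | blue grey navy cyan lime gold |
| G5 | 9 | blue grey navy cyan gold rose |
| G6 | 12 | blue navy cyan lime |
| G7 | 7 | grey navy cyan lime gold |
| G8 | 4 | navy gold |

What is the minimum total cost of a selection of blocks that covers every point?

10

G2, G4 together cover every point (G2 ∪ G4 = {plum, blue, grey, navy, cyan, lime, gold, rose}); total cost 6 + 4 = 10.
No covering selection has total cost below 10.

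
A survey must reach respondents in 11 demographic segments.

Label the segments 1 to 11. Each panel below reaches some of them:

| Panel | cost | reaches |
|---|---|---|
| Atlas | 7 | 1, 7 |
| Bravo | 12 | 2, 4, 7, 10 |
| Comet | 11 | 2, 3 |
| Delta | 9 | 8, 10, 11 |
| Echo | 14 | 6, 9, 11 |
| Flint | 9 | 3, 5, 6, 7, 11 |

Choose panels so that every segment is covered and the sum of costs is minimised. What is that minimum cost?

51

Atlas, Bravo, Delta, Echo, Flint together cover every segment (Atlas ∪ Bravo ∪ Delta ∪ Echo ∪ Flint = {1, 2, 3, 4, 5, 6, 7, 8, 9, 10, 11}); total cost 7 + 12 + 9 + 14 + 9 = 51.
No covering selection has total cost below 51.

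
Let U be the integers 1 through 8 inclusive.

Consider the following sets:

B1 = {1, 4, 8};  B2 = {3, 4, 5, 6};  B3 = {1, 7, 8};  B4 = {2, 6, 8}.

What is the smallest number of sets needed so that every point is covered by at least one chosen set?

3

Take {B2, B3, B4}. Their union is {1, 2, 3, 4, 5, 6, 7, 8}, which is all 8 points.
Only B4 contains 2, so B4 is forced; the remaining 5 points need at least 2 more sets (each remaining set adds at most 3) — so at least 3 sets are needed, and 3 is optimal.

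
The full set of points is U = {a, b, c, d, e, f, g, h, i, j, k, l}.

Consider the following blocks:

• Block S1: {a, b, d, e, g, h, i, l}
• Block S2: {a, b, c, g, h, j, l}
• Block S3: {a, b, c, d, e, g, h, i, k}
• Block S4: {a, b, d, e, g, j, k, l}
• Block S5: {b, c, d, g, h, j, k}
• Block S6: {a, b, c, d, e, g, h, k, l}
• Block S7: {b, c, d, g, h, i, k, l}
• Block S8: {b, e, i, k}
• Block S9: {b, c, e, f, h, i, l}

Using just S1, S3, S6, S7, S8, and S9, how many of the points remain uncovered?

Union of S1, S3, S6, S7, S8, S9 = {a, b, c, d, e, f, g, h, i, k, l}.
Not covered: j — 1 point.

1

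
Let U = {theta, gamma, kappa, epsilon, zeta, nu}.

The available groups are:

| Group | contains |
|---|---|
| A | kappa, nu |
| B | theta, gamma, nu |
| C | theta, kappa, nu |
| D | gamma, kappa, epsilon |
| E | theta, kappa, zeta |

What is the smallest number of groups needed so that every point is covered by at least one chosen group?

C, D, and E cover everything between them: the union {theta, gamma, kappa, epsilon, zeta, nu} is all of U.
Only D contains epsilon, so D is forced; the remaining 3 points need at least 2 more groups (each remaining group adds at most 2) — so at least 3 groups are needed, and 3 is optimal.

3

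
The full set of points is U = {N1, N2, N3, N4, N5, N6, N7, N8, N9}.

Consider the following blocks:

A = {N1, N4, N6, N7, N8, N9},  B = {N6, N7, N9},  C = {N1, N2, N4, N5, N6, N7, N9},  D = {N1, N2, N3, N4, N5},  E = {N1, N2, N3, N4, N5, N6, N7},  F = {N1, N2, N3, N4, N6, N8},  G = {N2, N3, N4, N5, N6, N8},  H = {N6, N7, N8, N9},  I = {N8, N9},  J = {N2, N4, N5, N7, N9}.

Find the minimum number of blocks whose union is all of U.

C and G cover everything between them: the union {N1, N2, N3, N4, N5, N6, N7, N8, N9} is all of U.
No single block has all 9 points (the largest, C, has 7), so 2 is optimal.

2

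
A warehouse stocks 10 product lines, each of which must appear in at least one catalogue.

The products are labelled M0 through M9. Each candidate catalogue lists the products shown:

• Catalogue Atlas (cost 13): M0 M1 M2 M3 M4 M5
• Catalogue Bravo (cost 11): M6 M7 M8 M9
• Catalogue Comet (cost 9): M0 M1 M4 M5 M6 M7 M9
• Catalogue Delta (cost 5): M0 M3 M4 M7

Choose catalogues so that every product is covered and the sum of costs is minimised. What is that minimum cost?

Atlas, Bravo together cover every product (Atlas ∪ Bravo = {M0, M1, M2, M3, M4, M5, M6, M7, M8, M9}); total cost 13 + 11 = 24.
The greedy pick Delta, Comet, Bravo, Atlas costs 38; no covering selection beats 24.

24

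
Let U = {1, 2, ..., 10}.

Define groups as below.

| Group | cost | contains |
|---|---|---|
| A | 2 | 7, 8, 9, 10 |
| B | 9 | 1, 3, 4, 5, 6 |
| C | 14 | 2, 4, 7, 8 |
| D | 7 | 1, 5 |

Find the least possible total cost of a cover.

25

A, B, C together cover every point (A ∪ B ∪ C = {1, 2, 3, 4, 5, 6, 7, 8, 9, 10}); total cost 2 + 9 + 14 = 25.
No covering selection has total cost below 25.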